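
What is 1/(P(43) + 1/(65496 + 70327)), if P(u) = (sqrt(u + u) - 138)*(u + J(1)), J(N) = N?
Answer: -112015571725865/677087051246005841 - 811707042476*sqrt(86)/677087051246005841 ≈ -0.00017656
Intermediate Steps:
P(u) = (1 + u)*(-138 + sqrt(2)*sqrt(u)) (P(u) = (sqrt(u + u) - 138)*(u + 1) = (sqrt(2*u) - 138)*(1 + u) = (sqrt(2)*sqrt(u) - 138)*(1 + u) = (-138 + sqrt(2)*sqrt(u))*(1 + u) = (1 + u)*(-138 + sqrt(2)*sqrt(u)))
1/(P(43) + 1/(65496 + 70327)) = 1/((-138 - 138*43 + sqrt(2)*sqrt(43) + sqrt(2)*43**(3/2)) + 1/(65496 + 70327)) = 1/((-138 - 5934 + sqrt(86) + sqrt(2)*(43*sqrt(43))) + 1/135823) = 1/((-138 - 5934 + sqrt(86) + 43*sqrt(86)) + 1/135823) = 1/((-6072 + 44*sqrt(86)) + 1/135823) = 1/(-824717255/135823 + 44*sqrt(86))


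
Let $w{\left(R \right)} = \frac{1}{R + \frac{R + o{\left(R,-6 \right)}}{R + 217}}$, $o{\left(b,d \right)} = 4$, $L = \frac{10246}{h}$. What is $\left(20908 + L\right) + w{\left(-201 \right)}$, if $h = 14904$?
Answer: $\frac{531784663375}{25433676} \approx 20909.0$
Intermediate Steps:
$L = \frac{5123}{7452}$ ($L = \frac{10246}{14904} = 10246 \cdot \frac{1}{14904} = \frac{5123}{7452} \approx 0.68747$)
$w{\left(R \right)} = \frac{1}{R + \frac{4 + R}{217 + R}}$ ($w{\left(R \right)} = \frac{1}{R + \frac{R + 4}{R + 217}} = \frac{1}{R + \frac{4 + R}{217 + R}}$)
$\left(20908 + L\right) + w{\left(-201 \right)} = \left(20908 + \frac{5123}{7452}\right) + \frac{217 - 201}{4 + \left(-201\right)^{2} + 218 \left(-201\right)} = \frac{155811539}{7452} + \frac{1}{4 + 40401 - 43818} \cdot 16 = \frac{155811539}{7452} + \frac{1}{-3413} \cdot 16 = \frac{155811539}{7452} - \frac{16}{3413} = \frac{531784663375}{25433676}$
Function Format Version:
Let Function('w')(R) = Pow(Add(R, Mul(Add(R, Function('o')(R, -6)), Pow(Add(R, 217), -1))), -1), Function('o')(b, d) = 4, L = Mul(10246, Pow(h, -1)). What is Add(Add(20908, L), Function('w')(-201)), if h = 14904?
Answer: Rational(531784663375, 25433676) ≈ 20909.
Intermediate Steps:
L = Rational(5123, 7452) (L = Mul(10246, Pow(14904, -1)) = Mul(10246, Rational(1, 14904)) = Rational(5123, 7452) ≈ 0.68747)
Function('w')(R) = Pow(Add(R, Mul(Pow(Add(217, R), -1), Add(4, R))), -1) (Function('w')(R) = Pow(Add(R, Mul(Add(R, 4), Pow(Add(R, 217), -1))), -1) = Pow(Add(R, Mul(Add(4, R), Pow(Add(217, R), -1))), -1) = Pow(Add(R, Mul(Pow(Add(217, R), -1), Add(4, R))), -1))
Add(Add(20908, L), Function('w')(-201)) = Add(Add(20908, Rational(5123, 7452)), Mul(Pow(Add(4, Pow(-201, 2), Mul(218, -201)), -1), Add(217, -201))) = Add(Rational(155811539, 7452), Mul(Pow(Add(4, 40401, -43818), -1), 16)) = Add(Rational(155811539, 7452), Mul(Pow(-3413, -1), 16)) = Add(Rational(155811539, 7452), Mul(Rational(-1, 3413), 16)) = Add(Rational(155811539, 7452), Rational(-16, 3413)) = Rational(531784663375, 25433676)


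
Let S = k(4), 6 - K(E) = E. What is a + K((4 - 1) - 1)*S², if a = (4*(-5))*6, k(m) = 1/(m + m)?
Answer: -1919/16 ≈ -119.94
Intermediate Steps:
K(E) = 6 - E
k(m) = 1/(2*m)
a = -120 (a = -20*6 = -120)
S = ⅛ (S = (½)/4 = (½)*(¼) = ⅛ ≈ 0.12500)
a + K((4 - 1) - 1)*S² = -120 + (6 - ((4 - 1) - 1))*(⅛)² = -120 + (6 - (3 - 1))*(1/64) = -120 + (6 - 1*2)*(1/64) = -120 + (6 - 2)*(1/64) = -120 + 4*(1/64) = -120 + 1/16 = -1919/16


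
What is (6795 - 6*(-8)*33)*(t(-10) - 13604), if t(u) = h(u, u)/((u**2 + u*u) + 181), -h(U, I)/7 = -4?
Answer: -14476387128/127 ≈ -1.1399e+8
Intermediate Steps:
h(U, I) = 28 (h(U, I) = -7*(-4) = 28)
t(u) = 28/(181 + 2*u**2) (t(u) = 28/((u**2 + u*u) + 181) = 28/((u**2 + u**2) + 181) = 28/(2*u**2 + 181) = 28/(181 + 2*u**2))
(6795 - 6*(-8)*33)*(t(-10) - 13604) = (6795 - 6*(-8)*33)*(28/(181 + 2*(-10)**2) - 13604) = (6795 + 48*33)*(28/(181 + 2*100) - 13604) = (6795 + 1584)*(28/(181 + 200) - 13604) = 8379*(28/381 - 13604) = 8379*(-5183096/381) = -14476387128/127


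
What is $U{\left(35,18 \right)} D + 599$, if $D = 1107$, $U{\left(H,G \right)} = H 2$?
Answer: $78089$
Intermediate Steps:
$U{\left(H,G \right)} = 2 H$
$U{\left(35,18 \right)} D + 599 = 2 \cdot 35 \cdot 1107 + 599 = 70 \cdot 1107 + 599 = 77490 + 599 = 78089$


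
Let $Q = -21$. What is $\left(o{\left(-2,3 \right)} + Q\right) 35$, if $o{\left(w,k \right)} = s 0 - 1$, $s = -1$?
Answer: $-770$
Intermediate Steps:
$o{\left(w,k \right)} = -1$ ($o{\left(w,k \right)} = \left(-1\right) 0 - 1 = 0 - 1 = -1$)
$\left(o{\left(-2,3 \right)} + Q\right) 35 = \left(-1 - 21\right) 35 = \left(-22\right) 35 = -770$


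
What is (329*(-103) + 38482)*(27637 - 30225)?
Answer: -11891860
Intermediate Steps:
(329*(-103) + 38482)*(27637 - 30225) = (-33887 + 38482)*(-2588) = 4595*(-2588) = -11891860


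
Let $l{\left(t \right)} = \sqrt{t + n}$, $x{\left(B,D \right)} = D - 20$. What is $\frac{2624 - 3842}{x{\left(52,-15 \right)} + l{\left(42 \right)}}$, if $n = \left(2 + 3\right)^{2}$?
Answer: $\frac{7105}{193} + \frac{203 \sqrt{67}}{193} \approx 45.423$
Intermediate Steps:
$n = 25$ ($n = 5^{2} = 25$)
$x{\left(B,D \right)} = -20 + D$
$l{\left(t \right)} = \sqrt{25 + t}$ ($l{\left(t \right)} = \sqrt{t + 25} = \sqrt{25 + t}$)
$\frac{2624 - 3842}{x{\left(52,-15 \right)} + l{\left(42 \right)}} = \frac{2624 - 3842}{\left(-20 - 15\right) + \sqrt{25 + 42}} = - \frac{1218}{-35 + \sqrt{67}}$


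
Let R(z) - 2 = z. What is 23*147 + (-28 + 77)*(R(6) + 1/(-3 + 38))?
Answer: 18872/5 ≈ 3774.4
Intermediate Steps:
R(z) = 2 + z
23*147 + (-28 + 77)*(R(6) + 1/(-3 + 38)) = 23*147 + (-28 + 77)*((2 + 6) + 1/(-3 + 38)) = 3381 + 49*(8 + 1/35) = 3381 + 49*(281/35) = 3381 + 1967/5 = 18872/5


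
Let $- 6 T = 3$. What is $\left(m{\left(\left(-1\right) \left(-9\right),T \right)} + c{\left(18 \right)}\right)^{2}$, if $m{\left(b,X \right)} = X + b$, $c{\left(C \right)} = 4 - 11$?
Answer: $\frac{9}{4} \approx 2.25$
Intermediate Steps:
$T = - \frac{1}{2}$ ($T = \left(- \frac{1}{6}\right) 3 = - \frac{1}{2} \approx -0.5$)
$c{\left(C \right)} = -7$ ($c{\left(C \right)} = 4 - 11 = -7$)
$\left(m{\left(\left(-1\right) \left(-9\right),T \right)} + c{\left(18 \right)}\right)^{2} = \left(\left(- \frac{1}{2} - -9\right) - 7\right)^{2} = \left(\left(- \frac{1}{2} + 9\right) - 7\right)^{2} = \left(\frac{17}{2} - 7\right)^{2} = \left(\frac{3}{2}\right)^{2} = \frac{9}{4}$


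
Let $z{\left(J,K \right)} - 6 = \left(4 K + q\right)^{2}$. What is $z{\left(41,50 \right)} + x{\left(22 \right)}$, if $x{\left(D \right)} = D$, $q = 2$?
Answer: $40832$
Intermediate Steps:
$z{\left(J,K \right)} = 6 + \left(2 + 4 K\right)^{2}$ ($z{\left(J,K \right)} = 6 + \left(4 K + 2\right)^{2} = 6 + \left(2 + 4 K\right)^{2}$)
$z{\left(41,50 \right)} + x{\left(22 \right)} = \left(10 + 16 \cdot 50 + 16 \cdot 50^{2}\right) + 22 = \left(10 + 800 + 16 \cdot 2500\right) + 22 = \left(10 + 800 + 40000\right) + 22 = 40810 + 22 = 40832$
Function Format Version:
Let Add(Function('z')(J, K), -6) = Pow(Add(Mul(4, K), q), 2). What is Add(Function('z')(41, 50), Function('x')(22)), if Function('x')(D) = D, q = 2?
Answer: 40832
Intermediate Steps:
Function('z')(J, K) = Add(6, Pow(Add(2, Mul(4, K)), 2)) (Function('z')(J, K) = Add(6, Pow(Add(Mul(4, K), 2), 2)) = Add(6, Pow(Add(2, Mul(4, K)), 2)))
Add(Function('z')(41, 50), Function('x')(22)) = Add(Add(10, Mul(16, 50), Mul(16, Pow(50, 2))), 22) = Add(Add(10, 800, Mul(16, 2500)), 22) = Add(Add(10, 800, 40000), 22) = Add(40810, 22) = 40832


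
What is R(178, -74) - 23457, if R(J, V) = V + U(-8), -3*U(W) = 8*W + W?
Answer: -23507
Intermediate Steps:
U(W) = -3*W (U(W) = -(8*W + W)/3 = -3*W)
R(J, V) = 24 + V (R(J, V) = V - 3*(-8) = V + 24 = 24 + V)
R(178, -74) - 23457 = (24 - 74) - 23457 = -50 - 23457 = -23507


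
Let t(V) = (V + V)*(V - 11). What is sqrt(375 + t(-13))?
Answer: 3*sqrt(111) ≈ 31.607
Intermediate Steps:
t(V) = 2*V*(-11 + V) (t(V) = (2*V)*(-11 + V) = 2*V*(-11 + V))
sqrt(375 + t(-13)) = sqrt(375 + 2*(-13)*(-11 - 13)) = sqrt(375 + 2*(-13)*(-24)) = sqrt(375 + 624) = sqrt(999) = 3*sqrt(111)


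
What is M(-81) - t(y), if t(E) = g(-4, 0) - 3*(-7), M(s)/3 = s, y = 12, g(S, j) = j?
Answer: -264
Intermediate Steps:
M(s) = 3*s
t(E) = 21 (t(E) = 0 - 3*(-7) = 0 + 21 = 21)
M(-81) - t(y) = 3*(-81) - 1*21 = -243 - 21 = -264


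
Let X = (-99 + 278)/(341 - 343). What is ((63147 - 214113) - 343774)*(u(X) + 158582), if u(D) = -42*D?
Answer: -80316586340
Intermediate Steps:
X = -179/2 (X = 179/(-2) = 179*(-1/2) = -179/2 ≈ -89.500)
((63147 - 214113) - 343774)*(u(X) + 158582) = ((63147 - 214113) - 343774)*(-42*(-179/2) + 158582) = (-150966 - 343774)*(3759 + 158582) = -494740*162341 = -80316586340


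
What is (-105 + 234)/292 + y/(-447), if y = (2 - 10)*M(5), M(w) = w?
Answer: 69343/130524 ≈ 0.53127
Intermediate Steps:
y = -40 (y = (2 - 10)*5 = -8*5 = -40)
(-105 + 234)/292 + y/(-447) = (-105 + 234)/292 - 40/(-447) = 129*(1/292) - 40*(-1/447) = 129/292 + 40/447 = 69343/130524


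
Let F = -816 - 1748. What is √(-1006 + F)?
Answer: I*√3570 ≈ 59.749*I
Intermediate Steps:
F = -2564
√(-1006 + F) = √(-1006 - 2564) = √(-3570) = I*√3570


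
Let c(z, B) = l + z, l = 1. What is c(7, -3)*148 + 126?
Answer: 1310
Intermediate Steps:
c(z, B) = 1 + z
c(7, -3)*148 + 126 = (1 + 7)*148 + 126 = 8*148 + 126 = 1184 + 126 = 1310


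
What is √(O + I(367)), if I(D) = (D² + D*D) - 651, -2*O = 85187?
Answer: √904534/2 ≈ 475.54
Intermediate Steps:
O = -85187/2 (O = -½*85187 = -85187/2 ≈ -42594.)
I(D) = -651 + 2*D² (I(D) = (D² + D²) - 651 = 2*D² - 651 = -651 + 2*D²)
√(O + I(367)) = √(-85187/2 + (-651 + 2*367²)) = √(-85187/2 + (-651 + 2*134689)) = √(-85187/2 + (-651 + 269378)) = √(-85187/2 + 268727) = √(452267/2) = √904534/2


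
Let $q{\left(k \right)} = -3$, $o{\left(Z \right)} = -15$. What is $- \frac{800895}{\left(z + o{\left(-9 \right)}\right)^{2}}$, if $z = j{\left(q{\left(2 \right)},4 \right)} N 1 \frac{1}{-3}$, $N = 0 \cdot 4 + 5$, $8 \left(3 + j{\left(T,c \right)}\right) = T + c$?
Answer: $- \frac{92263104}{12005} \approx -7685.4$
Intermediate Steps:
$j{\left(T,c \right)} = -3 + \frac{T}{8} + \frac{c}{8}$ ($j{\left(T,c \right)} = -3 + \frac{T + c}{8} = -3 + \left(\frac{T}{8} + \frac{c}{8}\right) = -3 + \frac{T}{8} + \frac{c}{8}$)
$N = 5$ ($N = 0 + 5 = 5$)
$z = \frac{115}{24}$ ($z = \left(-3 + \frac{1}{8} \left(-3\right) + \frac{1}{8} \cdot 4\right) 5 \cdot 1 \frac{1}{-3} = \left(-3 - \frac{3}{8} + \frac{1}{2}\right) 5 \cdot 1 \left(- \frac{1}{3}\right) = \left(- \frac{23}{8}\right) 5 \left(- \frac{1}{3}\right) = \left(- \frac{115}{8}\right) \left(- \frac{1}{3}\right) = \frac{115}{24} \approx 4.7917$)
$- \frac{800895}{\left(z + o{\left(-9 \right)}\right)^{2}} = - \frac{800895}{\left(\frac{115}{24} - 15\right)^{2}} = - \frac{800895}{\left(- \frac{245}{24}\right)^{2}} = - \frac{800895}{\frac{60025}{576}} = \left(-800895\right) \frac{576}{60025} = - \frac{92263104}{12005}$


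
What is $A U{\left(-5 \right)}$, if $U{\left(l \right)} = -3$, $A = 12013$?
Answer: $-36039$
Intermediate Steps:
$A U{\left(-5 \right)} = 12013 \left(-3\right) = -36039$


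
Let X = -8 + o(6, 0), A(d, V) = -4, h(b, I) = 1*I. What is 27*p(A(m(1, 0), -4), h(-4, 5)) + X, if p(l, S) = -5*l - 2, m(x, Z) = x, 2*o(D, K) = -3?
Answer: 953/2 ≈ 476.50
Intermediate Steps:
o(D, K) = -3/2 (o(D, K) = (½)*(-3) = -3/2)
h(b, I) = I
X = -19/2 (X = -8 - 3/2 = -19/2 ≈ -9.5000)
p(l, S) = -2 - 5*l
27*p(A(m(1, 0), -4), h(-4, 5)) + X = 27*(-2 - 5*(-4)) - 19/2 = 27*(-2 + 20) - 19/2 = 27*18 - 19/2 = 486 - 19/2 = 953/2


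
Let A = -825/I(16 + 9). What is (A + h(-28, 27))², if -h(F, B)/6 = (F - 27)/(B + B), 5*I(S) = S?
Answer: 2044900/81 ≈ 25246.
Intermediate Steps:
I(S) = S/5
h(F, B) = -3*(-27 + F)/B (h(F, B) = -6*(F - 27)/(B + B) = -6*(-27 + F)/(2*B) = -6*(-27 + F)*1/(2*B) = -3*(-27 + F)/B)
A = -165 (A = -825*5/(16 + 9) = -825/((⅕)*25) = -825/5 = -825*⅕ = -165)
(A + h(-28, 27))² = (-165 + 3*(27 - 1*(-28))/27)² = (-165 + 3*(1/27)*(27 + 28))² = (-165 + 3*(1/27)*55)² = (-165 + 55/9)² = (-1430/9)² = 2044900/81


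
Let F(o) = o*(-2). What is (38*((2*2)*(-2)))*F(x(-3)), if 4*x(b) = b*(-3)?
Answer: 1368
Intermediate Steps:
x(b) = -3*b/4 (x(b) = (b*(-3))/4 = (-3*b)/4 = -3*b/4)
F(o) = -2*o
(38*((2*2)*(-2)))*F(x(-3)) = (38*((2*2)*(-2)))*(-(-3)*(-3)/2) = (38*(4*(-2)))*(-2*9/4) = (38*(-8))*(-9/2) = -304*(-9/2) = 1368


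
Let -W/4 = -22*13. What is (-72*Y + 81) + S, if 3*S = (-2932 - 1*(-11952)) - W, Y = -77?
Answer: 24751/3 ≈ 8250.3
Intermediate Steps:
W = 1144 (W = -(-88)*13 = -4*(-286) = 1144)
S = 7876/3 (S = ((-2932 - 1*(-11952)) - 1*1144)/3 = ((-2932 + 11952) - 1144)/3 = (9020 - 1144)/3 = (⅓)*7876 = 7876/3 ≈ 2625.3)
(-72*Y + 81) + S = (-72*(-77) + 81) + 7876/3 = (5544 + 81) + 7876/3 = 5625 + 7876/3 = 24751/3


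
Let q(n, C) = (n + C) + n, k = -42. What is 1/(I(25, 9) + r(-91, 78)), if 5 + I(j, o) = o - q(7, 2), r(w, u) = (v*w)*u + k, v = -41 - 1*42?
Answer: 1/589080 ≈ 1.6976e-6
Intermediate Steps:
v = -83 (v = -41 - 42 = -83)
q(n, C) = C + 2*n (q(n, C) = (C + n) + n = C + 2*n)
r(w, u) = -42 - 83*u*w (r(w, u) = (-83*w)*u - 42 = -83*u*w - 42 = -42 - 83*u*w)
I(j, o) = -21 + o (I(j, o) = -5 + (o - (2 + 2*7)) = -5 + (o - (2 + 14)) = -5 + (o - 1*16) = -5 + (o - 16) = -5 + (-16 + o) = -21 + o)
1/(I(25, 9) + r(-91, 78)) = 1/((-21 + 9) + (-42 - 83*78*(-91))) = 1/(-12 + (-42 + 589134)) = 1/(-12 + 589092) = 1/589080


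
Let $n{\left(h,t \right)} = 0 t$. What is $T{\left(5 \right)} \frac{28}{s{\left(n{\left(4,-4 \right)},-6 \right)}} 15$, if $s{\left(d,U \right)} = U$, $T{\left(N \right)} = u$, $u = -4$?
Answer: $280$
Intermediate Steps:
$T{\left(N \right)} = -4$
$n{\left(h,t \right)} = 0$
$T{\left(5 \right)} \frac{28}{s{\left(n{\left(4,-4 \right)},-6 \right)}} 15 = - 4 \frac{28}{-6} \cdot 15 = - 4 \cdot 28 \left(- \frac{1}{6}\right) 15 = \left(-4\right) \left(- \frac{14}{3}\right) 15 = \frac{56}{3} \cdot 15 = 280$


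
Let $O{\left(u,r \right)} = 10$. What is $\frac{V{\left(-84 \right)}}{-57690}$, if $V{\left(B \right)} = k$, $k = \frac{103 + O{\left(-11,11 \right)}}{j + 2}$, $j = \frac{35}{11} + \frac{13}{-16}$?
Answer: $- \frac{9944}{22181805} \approx -0.0004483$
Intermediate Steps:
$j = \frac{417}{176}$ ($j = 35 \cdot \frac{1}{11} + 13 \left(- \frac{1}{16}\right) = \frac{35}{11} - \frac{13}{16} = \frac{417}{176} \approx 2.3693$)
$k = \frac{19888}{769}$ ($k = \frac{103 + 10}{\frac{417}{176} + 2} = \frac{113}{\frac{769}{176}} = 113 \cdot \frac{176}{769} = \frac{19888}{769} \approx 25.862$)
$V{\left(B \right)} = \frac{19888}{769}$
$\frac{V{\left(-84 \right)}}{-57690} = \frac{19888}{769 \left(-57690\right)} = \frac{19888}{769} \left(- \frac{1}{57690}\right) = - \frac{9944}{22181805}$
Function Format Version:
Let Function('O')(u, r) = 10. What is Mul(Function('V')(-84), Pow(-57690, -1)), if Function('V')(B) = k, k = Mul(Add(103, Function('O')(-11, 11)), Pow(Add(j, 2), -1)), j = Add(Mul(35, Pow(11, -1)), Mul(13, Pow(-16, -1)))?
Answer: Rational(-9944, 22181805) ≈ -0.00044830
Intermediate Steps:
j = Rational(417, 176) (j = Add(Mul(35, Rational(1, 11)), Mul(13, Rational(-1, 16))) = Add(Rational(35, 11), Rational(-13, 16)) = Rational(417, 176) ≈ 2.3693)
k = Rational(19888, 769) (k = Mul(Add(103, 10), Pow(Add(Rational(417, 176), 2), -1)) = Mul(113, Pow(Rational(769, 176), -1)) = Mul(113, Rational(176, 769)) = Rational(19888, 769) ≈ 25.862)
Function('V')(B) = Rational(19888, 769)
Mul(Function('V')(-84), Pow(-57690, -1)) = Mul(Rational(19888, 769), Pow(-57690, -1)) = Mul(Rational(19888, 769), Rational(-1, 57690)) = Rational(-9944, 22181805)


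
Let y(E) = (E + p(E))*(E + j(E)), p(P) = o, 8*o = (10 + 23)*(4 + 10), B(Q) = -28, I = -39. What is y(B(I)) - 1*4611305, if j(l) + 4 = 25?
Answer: -18446053/4 ≈ -4.6115e+6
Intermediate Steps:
j(l) = 21 (j(l) = -4 + 25 = 21)
o = 231/4 (o = ((10 + 23)*(4 + 10))/8 = (33*14)/8 = (⅛)*462 = 231/4 ≈ 57.750)
p(P) = 231/4
y(E) = (21 + E)*(231/4 + E) (y(E) = (E + 231/4)*(E + 21) = (231/4 + E)*(21 + E) = (21 + E)*(231/4 + E))
y(B(I)) - 1*4611305 = (4851/4 + (-28)² + (315/4)*(-28)) - 1*4611305 = (4851/4 + 784 - 2205) - 4611305 = -833/4 - 4611305 = -18446053/4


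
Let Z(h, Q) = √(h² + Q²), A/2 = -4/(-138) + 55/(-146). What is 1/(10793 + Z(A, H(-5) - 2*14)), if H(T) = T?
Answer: 273833185617/2955453930672431 - 25185*√1105667674/2955453930672431 ≈ 9.2370e-5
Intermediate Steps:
A = -3503/5037 (A = 2*(-4/(-138) + 55/(-146)) = 2*(-4*(-1/138) + 55*(-1/146)) = 2*(2/69 - 55/146) = 2*(-3503/10074) = -3503/5037 ≈ -0.69545)
Z(h, Q) = √(Q² + h²)
1/(10793 + Z(A, H(-5) - 2*14)) = 1/(10793 + √((-5 - 2*14)² + (-3503/5037)²)) = 1/(10793 + √((-5 - 1*28)² + 12271009/25371369)) = 1/(10793 + √((-5 - 28)² + 12271009/25371369)) = 1/(10793 + √((-33)² + 12271009/25371369)) = 1/(10793 + √(1089 + 12271009/25371369)) = 1/(10793 + √(27641691850/25371369)) = 1/(10793 + 5*√1105667674/5037)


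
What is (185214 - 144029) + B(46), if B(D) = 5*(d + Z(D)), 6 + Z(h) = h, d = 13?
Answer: 41450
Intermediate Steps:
Z(h) = -6 + h
B(D) = 35 + 5*D (B(D) = 5*(13 + (-6 + D)) = 5*(7 + D) = 35 + 5*D)
(185214 - 144029) + B(46) = (185214 - 144029) + (35 + 5*46) = 41185 + (35 + 230) = 41185 + 265 = 41450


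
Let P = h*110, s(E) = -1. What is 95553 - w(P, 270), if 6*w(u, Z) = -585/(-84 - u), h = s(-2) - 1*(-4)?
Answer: 26372563/276 ≈ 95553.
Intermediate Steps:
h = 3 (h = -1 - 1*(-4) = -1 + 4 = 3)
P = 330 (P = 3*110 = 330)
w(u, Z) = -195/(2*(-84 - u)) (w(u, Z) = (-585/(-84 - u))/6 = -195/(2*(-84 - u)))
95553 - w(P, 270) = 95553 - 195/(2*(84 + 330)) = 95553 - 195/(2*414) = 95553 - 1*65/276 = 95553 - 65/276 = 26372563/276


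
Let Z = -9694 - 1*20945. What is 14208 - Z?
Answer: 44847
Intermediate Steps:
Z = -30639 (Z = -9694 - 20945 = -30639)
14208 - Z = 14208 - 1*(-30639) = 14208 + 30639 = 44847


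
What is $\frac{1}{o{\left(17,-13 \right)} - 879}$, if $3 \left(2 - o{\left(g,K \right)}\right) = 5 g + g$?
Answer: $- \frac{1}{911} \approx -0.0010977$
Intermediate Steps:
$o{\left(g,K \right)} = 2 - 2 g$ ($o{\left(g,K \right)} = 2 - \frac{5 g + g}{3} = 2 - \frac{6 g}{3} = 2 - 2 g$)
$\frac{1}{o{\left(17,-13 \right)} - 879} = \frac{1}{\left(2 - 34\right) - 879} = \frac{1}{-32 - 879} = \frac{1}{-911} = - \frac{1}{911}$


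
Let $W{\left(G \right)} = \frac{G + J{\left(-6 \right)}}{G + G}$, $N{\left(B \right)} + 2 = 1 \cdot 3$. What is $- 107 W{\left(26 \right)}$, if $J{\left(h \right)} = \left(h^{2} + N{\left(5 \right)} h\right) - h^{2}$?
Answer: $- \frac{535}{13} \approx -41.154$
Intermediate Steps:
$N{\left(B \right)} = 1$ ($N{\left(B \right)} = -2 + 1 \cdot 3 = -2 + 3 = 1$)
$J{\left(h \right)} = h$ ($J{\left(h \right)} = \left(h^{2} + 1 h\right) - h^{2} = \left(h^{2} + h\right) - h^{2} = \left(h + h^{2}\right) - h^{2} = h$)
$W{\left(G \right)} = \frac{-6 + G}{2 G}$ ($W{\left(G \right)} = \frac{G - 6}{G + G} = \frac{-6 + G}{2 G}$)
$- 107 W{\left(26 \right)} = - 107 \frac{-6 + 26}{2 \cdot 26} = - 107 \cdot \frac{1}{2} \cdot \frac{1}{26} \cdot 20 = \left(-107\right) \frac{5}{13} = - \frac{535}{13}$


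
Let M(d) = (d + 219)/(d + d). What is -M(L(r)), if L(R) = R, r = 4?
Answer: -223/8 ≈ -27.875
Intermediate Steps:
M(d) = (219 + d)/(2*d) (M(d) = (219 + d)/((2*d)) = (219 + d)*(1/(2*d)) = (219 + d)/(2*d))
-M(L(r)) = -(219 + 4)/(2*4) = -223/(2*4) = -1*223/8 = -223/8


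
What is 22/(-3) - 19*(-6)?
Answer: 320/3 ≈ 106.67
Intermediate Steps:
22/(-3) - 19*(-6) = 22*(-1/3) + 114 = -22/3 + 114 = 320/3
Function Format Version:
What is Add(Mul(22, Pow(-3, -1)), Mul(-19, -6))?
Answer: Rational(320, 3) ≈ 106.67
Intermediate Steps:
Add(Mul(22, Pow(-3, -1)), Mul(-19, -6)) = Add(Mul(22, Rational(-1, 3)), 114) = Add(Rational(-22, 3), 114) = Rational(320, 3)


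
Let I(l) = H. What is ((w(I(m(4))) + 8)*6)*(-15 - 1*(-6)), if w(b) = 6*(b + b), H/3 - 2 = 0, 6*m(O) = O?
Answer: -4320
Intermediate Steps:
m(O) = O/6
H = 6 (H = 6 + 3*0 = 6 + 0 = 6)
I(l) = 6
w(b) = 12*b (w(b) = 6*(2*b) = 12*b)
((w(I(m(4))) + 8)*6)*(-15 - 1*(-6)) = ((12*6 + 8)*6)*(-15 - 1*(-6)) = ((72 + 8)*6)*(-15 + 6) = (80*6)*(-9) = 480*(-9) = -4320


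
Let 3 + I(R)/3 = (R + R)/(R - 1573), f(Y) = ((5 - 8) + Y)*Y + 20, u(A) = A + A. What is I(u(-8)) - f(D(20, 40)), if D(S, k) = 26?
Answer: -996207/1589 ≈ -626.94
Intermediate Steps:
u(A) = 2*A
f(Y) = 20 + Y*(-3 + Y) (f(Y) = (-3 + Y)*Y + 20 = Y*(-3 + Y) + 20 = 20 + Y*(-3 + Y))
I(R) = -9 + 6*R/(-1573 + R) (I(R) = -9 + 3*((R + R)/(R - 1573)) = -9 + 3*((2*R)/(-1573 + R)) = -9 + 3*(2*R/(-1573 + R)) = -9 + 6*R/(-1573 + R))
I(u(-8)) - f(D(20, 40)) = 3*(4719 - 2*(-8))/(-1573 + 2*(-8)) - (20 + 26² - 3*26) = 3*(4719 - 1*(-16))/(-1573 - 16) - (20 + 676 - 78) = 3*(4719 + 16)/(-1589) - 1*618 = 3*(-1/1589)*4735 - 618 = -14205/1589 - 618 = -996207/1589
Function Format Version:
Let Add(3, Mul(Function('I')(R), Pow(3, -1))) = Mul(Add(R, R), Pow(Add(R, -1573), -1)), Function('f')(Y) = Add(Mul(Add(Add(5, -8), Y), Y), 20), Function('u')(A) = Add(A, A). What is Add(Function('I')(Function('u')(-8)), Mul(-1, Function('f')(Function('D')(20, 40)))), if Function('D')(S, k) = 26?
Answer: Rational(-996207, 1589) ≈ -626.94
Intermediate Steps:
Function('u')(A) = Mul(2, A)
Function('f')(Y) = Add(20, Mul(Y, Add(-3, Y))) (Function('f')(Y) = Add(Mul(Add(-3, Y), Y), 20) = Add(Mul(Y, Add(-3, Y)), 20) = Add(20, Mul(Y, Add(-3, Y))))
Function('I')(R) = Add(-9, Mul(6, R, Pow(Add(-1573, R), -1))) (Function('I')(R) = Add(-9, Mul(3, Mul(Add(R, R), Pow(Add(R, -1573), -1)))) = Add(-9, Mul(3, Mul(Mul(2, R), Pow(Add(-1573, R), -1)))) = Add(-9, Mul(3, Mul(2, R, Pow(Add(-1573, R), -1)))) = Add(-9, Mul(6, R, Pow(Add(-1573, R), -1))))
Add(Function('I')(Function('u')(-8)), Mul(-1, Function('f')(Function('D')(20, 40)))) = Add(Mul(3, Pow(Add(-1573, Mul(2, -8)), -1), Add(4719, Mul(-1, Mul(2, -8)))), Mul(-1, Add(20, Pow(26, 2), Mul(-3, 26)))) = Add(Mul(3, Pow(Add(-1573, -16), -1), Add(4719, Mul(-1, -16))), Mul(-1, Add(20, 676, -78))) = Add(Mul(3, Pow(-1589, -1), Add(4719, 16)), Mul(-1, 618)) = Add(Mul(3, Rational(-1, 1589), 4735), -618) = Add(Rational(-14205, 1589), -618) = Rational(-996207, 1589)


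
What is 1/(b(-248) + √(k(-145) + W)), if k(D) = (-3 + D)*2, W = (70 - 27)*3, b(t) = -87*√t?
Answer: -I/(√167 - 174*√62) ≈ 0.00073684*I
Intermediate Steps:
W = 129 (W = 43*3 = 129)
k(D) = -6 + 2*D
1/(b(-248) + √(k(-145) + W)) = 1/(-174*I*√62 + √((-6 + 2*(-145)) + 129)) = 1/(-174*I*√62 + √((-6 - 290) + 129)) = 1/(-174*I*√62 + √(-296 + 129)) = 1/(-174*I*√62 + √(-167)) = 1/(-174*I*√62 + I*√167) = 1/(I*√167 - 174*I*√62)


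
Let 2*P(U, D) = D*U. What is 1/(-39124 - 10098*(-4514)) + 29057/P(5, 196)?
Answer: 65878774027/1110940540 ≈ 59.300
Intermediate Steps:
P(U, D) = D*U/2 (P(U, D) = (D*U)/2 = D*U/2)
1/(-39124 - 10098*(-4514)) + 29057/P(5, 196) = 1/(-39124 - 10098*(-4514)) + 29057/(((½)*196*5)) = -1/4514/(-49222) + 29057/490 = -1/49222*(-1/4514) + 29057*(1/490) = 1/222188108 + 593/10 = 65878774027/1110940540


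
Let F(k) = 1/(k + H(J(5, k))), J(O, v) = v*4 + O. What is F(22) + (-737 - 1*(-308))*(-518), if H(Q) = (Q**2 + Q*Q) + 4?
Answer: 3849773929/17324 ≈ 2.2222e+5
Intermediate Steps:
J(O, v) = O + 4*v (J(O, v) = 4*v + O = O + 4*v)
H(Q) = 4 + 2*Q**2 (H(Q) = (Q**2 + Q**2) + 4 = 2*Q**2 + 4 = 4 + 2*Q**2)
F(k) = 1/(4 + k + 2*(5 + 4*k)**2) (F(k) = 1/(k + (4 + 2*(5 + 4*k)**2)) = 1/(4 + k + 2*(5 + 4*k)**2))
F(22) + (-737 - 1*(-308))*(-518) = 1/(54 + 32*22**2 + 81*22) + (-737 - 1*(-308))*(-518) = 1/(54 + 32*484 + 1782) + (-737 + 308)*(-518) = 1/(54 + 15488 + 1782) - 429*(-518) = 1/17324 + 222222 = 3849773929/17324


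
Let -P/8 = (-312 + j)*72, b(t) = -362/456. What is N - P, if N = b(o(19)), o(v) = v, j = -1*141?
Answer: -59491765/228 ≈ -2.6093e+5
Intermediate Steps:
j = -141
b(t) = -181/228 (b(t) = -362*1/456 = -181/228)
N = -181/228 ≈ -0.79386
P = 260928 (P = -8*(-312 - 141)*72 = -(-3624)*72 = -8*(-32616) = 260928)
N - P = -181/228 - 1*260928 = -181/228 - 260928 = -59491765/228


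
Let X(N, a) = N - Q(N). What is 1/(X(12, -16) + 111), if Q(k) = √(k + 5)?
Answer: 123/15112 + √17/15112 ≈ 0.0084121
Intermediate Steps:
Q(k) = √(5 + k)
X(N, a) = N - √(5 + N)
1/(X(12, -16) + 111) = 1/((12 - √(5 + 12)) + 111) = 1/((12 - √17) + 111) = 1/(123 - √17)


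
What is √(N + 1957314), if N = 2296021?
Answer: √4253335 ≈ 2062.4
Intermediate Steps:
√(N + 1957314) = √(2296021 + 1957314) = √4253335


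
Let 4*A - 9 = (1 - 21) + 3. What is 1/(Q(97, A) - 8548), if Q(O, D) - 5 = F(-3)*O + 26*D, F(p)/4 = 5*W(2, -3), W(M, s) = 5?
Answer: 1/1105 ≈ 0.00090498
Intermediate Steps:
F(p) = 100 (F(p) = 4*(5*5) = 4*25 = 100)
A = -2 (A = 9/4 + ((1 - 21) + 3)/4 = 9/4 + (-20 + 3)/4 = 9/4 + (1/4)*(-17) = 9/4 - 17/4 = -2)
Q(O, D) = 5 + 26*D + 100*O (Q(O, D) = 5 + (100*O + 26*D) = 5 + (26*D + 100*O) = 5 + 26*D + 100*O)
1/(Q(97, A) - 8548) = 1/((5 + 26*(-2) + 100*97) - 8548) = 1/((5 - 52 + 9700) - 8548) = 1/(9653 - 8548) = 1/1105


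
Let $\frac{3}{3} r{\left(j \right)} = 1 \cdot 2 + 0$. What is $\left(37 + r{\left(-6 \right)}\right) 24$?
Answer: $936$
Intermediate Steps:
$r{\left(j \right)} = 2$ ($r{\left(j \right)} = 1 \cdot 2 + 0 = 2 + 0 = 2$)
$\left(37 + r{\left(-6 \right)}\right) 24 = \left(37 + 2\right) 24 = 39 \cdot 24 = 936$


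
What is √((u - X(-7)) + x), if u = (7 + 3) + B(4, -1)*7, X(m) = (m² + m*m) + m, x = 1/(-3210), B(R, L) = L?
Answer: I*√906764010/3210 ≈ 9.3808*I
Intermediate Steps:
x = -1/3210 ≈ -0.00031153
X(m) = m + 2*m² (X(m) = (m² + m²) + m = 2*m² + m = m + 2*m²)
u = 3 (u = (7 + 3) - 1*7 = 10 - 7 = 3)
√((u - X(-7)) + x) = √((3 - (-7)*(1 + 2*(-7))) - 1/3210) = √((3 - (-7)*(1 - 14)) - 1/3210) = √((3 - (-7)*(-13)) - 1/3210) = √((3 - 1*91) - 1/3210) = √((3 - 91) - 1/3210) = √(-88 - 1/3210) = √(-282481/3210) = I*√906764010/3210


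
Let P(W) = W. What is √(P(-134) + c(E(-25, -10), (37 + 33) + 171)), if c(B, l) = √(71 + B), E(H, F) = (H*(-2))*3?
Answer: √(-134 + √221) ≈ 10.915*I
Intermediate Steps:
E(H, F) = -6*H (E(H, F) = -2*H*3 = -6*H)
√(P(-134) + c(E(-25, -10), (37 + 33) + 171)) = √(-134 + √(71 - 6*(-25))) = √(-134 + √(71 + 150)) = √(-134 + √221)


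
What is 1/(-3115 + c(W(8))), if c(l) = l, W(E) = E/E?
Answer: -1/3114 ≈ -0.00032113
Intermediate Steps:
W(E) = 1
1/(-3115 + c(W(8))) = 1/(-3115 + 1) = 1/(-3114) = -1/3114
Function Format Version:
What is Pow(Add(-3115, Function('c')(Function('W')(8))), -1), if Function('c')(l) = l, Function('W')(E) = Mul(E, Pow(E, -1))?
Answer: Rational(-1, 3114) ≈ -0.00032113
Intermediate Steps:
Function('W')(E) = 1
Pow(Add(-3115, Function('c')(Function('W')(8))), -1) = Pow(Add(-3115, 1), -1) = Pow(-3114, -1) = Rational(-1, 3114)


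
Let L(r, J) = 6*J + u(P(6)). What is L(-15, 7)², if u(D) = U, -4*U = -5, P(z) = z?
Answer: 29929/16 ≈ 1870.6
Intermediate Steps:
U = 5/4 (U = -¼*(-5) = 5/4 ≈ 1.2500)
u(D) = 5/4
L(r, J) = 5/4 + 6*J (L(r, J) = 6*J + 5/4 = 5/4 + 6*J)
L(-15, 7)² = (5/4 + 6*7)² = (5/4 + 42)² = (173/4)² = 29929/16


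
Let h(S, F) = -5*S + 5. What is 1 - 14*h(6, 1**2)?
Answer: 351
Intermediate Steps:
h(S, F) = 5 - 5*S
1 - 14*h(6, 1**2) = 1 - 14*(5 - 5*6) = 1 - 14*(5 - 30) = 1 - 14*(-25) = 1 + 350 = 351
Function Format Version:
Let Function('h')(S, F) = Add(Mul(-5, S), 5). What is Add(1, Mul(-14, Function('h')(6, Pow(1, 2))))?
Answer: 351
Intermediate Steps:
Function('h')(S, F) = Add(5, Mul(-5, S))
Add(1, Mul(-14, Function('h')(6, Pow(1, 2)))) = Add(1, Mul(-14, Add(5, Mul(-5, 6)))) = Add(1, Mul(-14, Add(5, -30))) = Add(1, Mul(-14, -25)) = Add(1, 350) = 351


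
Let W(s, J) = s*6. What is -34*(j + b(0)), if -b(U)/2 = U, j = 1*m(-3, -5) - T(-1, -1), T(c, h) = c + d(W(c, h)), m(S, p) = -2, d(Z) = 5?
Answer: 204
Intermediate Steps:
W(s, J) = 6*s
T(c, h) = 5 + c (T(c, h) = c + 5 = 5 + c)
j = -6 (j = 1*(-2) - (5 - 1) = -2 - 1*4 = -2 - 4 = -6)
b(U) = -2*U
-34*(j + b(0)) = -34*(-6 - 2*0) = -34*(-6 + 0) = -34*(-6) = 204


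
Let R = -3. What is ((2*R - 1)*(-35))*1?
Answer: 245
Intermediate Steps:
((2*R - 1)*(-35))*1 = ((2*(-3) - 1)*(-35))*1 = ((-6 - 1)*(-35))*1 = -7*(-35)*1 = 245*1 = 245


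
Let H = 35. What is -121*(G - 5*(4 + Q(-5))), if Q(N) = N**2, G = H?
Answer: 13310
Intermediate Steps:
G = 35
-121*(G - 5*(4 + Q(-5))) = -121*(35 - 5*(4 + (-5)**2)) = -121*(35 - 5*(4 + 25)) = -121*(35 - 5*29) = -121*(35 - 145) = -121*(-110) = 13310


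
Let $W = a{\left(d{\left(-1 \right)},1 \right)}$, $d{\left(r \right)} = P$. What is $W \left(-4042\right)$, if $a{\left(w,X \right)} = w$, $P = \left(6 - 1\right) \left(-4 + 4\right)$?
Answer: $0$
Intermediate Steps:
$P = 0$ ($P = 5 \cdot 0 = 0$)
$d{\left(r \right)} = 0$
$W = 0$
$W \left(-4042\right) = 0 \left(-4042\right) = 0$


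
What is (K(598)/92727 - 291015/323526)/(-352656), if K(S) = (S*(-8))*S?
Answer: 317512827179/3526512438695904 ≈ 9.0036e-5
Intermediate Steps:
K(S) = -8*S² (K(S) = (-8*S)*S = -8*S²)
(K(598)/92727 - 291015/323526)/(-352656) = (-8*598²/92727 - 291015/323526)/(-352656) = (-8*357604*(1/92727) - 291015*1/323526)*(-1/352656) = (-2860832*1/92727 - 97005/107842)*(-1/352656) = (-2860832/92727 - 97005/107842)*(-1/352656) = -317512827179/9999865134*(-1/352656) = 317512827179/3526512438695904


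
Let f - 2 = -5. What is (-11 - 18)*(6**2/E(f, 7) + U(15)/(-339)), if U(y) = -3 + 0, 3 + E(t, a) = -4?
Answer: 117769/791 ≈ 148.89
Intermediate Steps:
f = -3 (f = 2 - 5 = -3)
E(t, a) = -7 (E(t, a) = -3 - 4 = -7)
U(y) = -3
(-11 - 18)*(6**2/E(f, 7) + U(15)/(-339)) = (-11 - 18)*(6**2/(-7) - 3/(-339)) = -29*(36*(-1/7) - 3*(-1/339)) = -29*(-36/7 + 1/113) = -29*(-4061/791) = 117769/791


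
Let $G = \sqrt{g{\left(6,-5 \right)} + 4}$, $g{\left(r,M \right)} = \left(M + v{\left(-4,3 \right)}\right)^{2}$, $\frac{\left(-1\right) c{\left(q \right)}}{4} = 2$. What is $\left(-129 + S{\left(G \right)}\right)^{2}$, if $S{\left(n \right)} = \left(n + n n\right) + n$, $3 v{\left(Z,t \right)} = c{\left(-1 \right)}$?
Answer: $\frac{375556}{81} - \frac{2384 \sqrt{565}}{27} \approx 2537.7$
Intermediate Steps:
$c{\left(q \right)} = -8$ ($c{\left(q \right)} = \left(-4\right) 2 = -8$)
$v{\left(Z,t \right)} = - \frac{8}{3}$ ($v{\left(Z,t \right)} = \frac{1}{3} \left(-8\right) = - \frac{8}{3}$)
$g{\left(r,M \right)} = \left(- \frac{8}{3} + M\right)^{2}$ ($g{\left(r,M \right)} = \left(M - \frac{8}{3}\right)^{2} = \left(- \frac{8}{3} + M\right)^{2}$)
$G = \frac{\sqrt{565}}{3}$ ($G = \sqrt{\frac{\left(-8 + 3 \left(-5\right)\right)^{2}}{9} + 4} = \sqrt{\frac{\left(-8 - 15\right)^{2}}{9} + 4} = \sqrt{\frac{\left(-23\right)^{2}}{9} + 4} = \sqrt{\frac{1}{9} \cdot 529 + 4} = \sqrt{\frac{529}{9} + 4} = \sqrt{\frac{565}{9}} = \frac{\sqrt{565}}{3} \approx 7.9232$)
$S{\left(n \right)} = n^{2} + 2 n$ ($S{\left(n \right)} = \left(n + n^{2}\right) + n = n^{2} + 2 n$)
$\left(-129 + S{\left(G \right)}\right)^{2} = \left(-129 + \frac{\sqrt{565}}{3} \left(2 + \frac{\sqrt{565}}{3}\right)\right)^{2} = \left(-129 + \frac{\sqrt{565} \left(2 + \frac{\sqrt{565}}{3}\right)}{3}\right)^{2}$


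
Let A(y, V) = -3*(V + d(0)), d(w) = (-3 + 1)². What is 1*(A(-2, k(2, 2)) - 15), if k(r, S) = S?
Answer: -33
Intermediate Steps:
d(w) = 4 (d(w) = (-2)² = 4)
A(y, V) = -12 - 3*V (A(y, V) = -3*(V + 4) = -3*(4 + V) = -12 - 3*V)
1*(A(-2, k(2, 2)) - 15) = 1*((-12 - 3*2) - 15) = 1*((-12 - 6) - 15) = 1*(-18 - 15) = 1*(-33) = -33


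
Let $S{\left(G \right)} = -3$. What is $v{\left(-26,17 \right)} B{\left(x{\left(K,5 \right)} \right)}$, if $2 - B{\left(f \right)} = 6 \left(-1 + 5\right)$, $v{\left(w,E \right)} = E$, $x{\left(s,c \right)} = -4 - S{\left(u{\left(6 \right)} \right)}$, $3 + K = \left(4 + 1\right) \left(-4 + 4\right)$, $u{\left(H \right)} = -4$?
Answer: $-374$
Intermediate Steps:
$K = -3$ ($K = -3 + \left(4 + 1\right) \left(-4 + 4\right) = -3 + 5 \cdot 0 = -3 + 0 = -3$)
$x{\left(s,c \right)} = -1$ ($x{\left(s,c \right)} = -4 - -3 = -4 + 3 = -1$)
$B{\left(f \right)} = -22$ ($B{\left(f \right)} = 2 - 6 \left(-1 + 5\right) = 2 - 6 \cdot 4 = 2 - 24 = -22$)
$v{\left(-26,17 \right)} B{\left(x{\left(K,5 \right)} \right)} = 17 \left(-22\right) = -374$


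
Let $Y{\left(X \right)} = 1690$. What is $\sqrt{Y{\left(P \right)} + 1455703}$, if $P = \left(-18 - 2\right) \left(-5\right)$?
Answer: $\sqrt{1457393} \approx 1207.2$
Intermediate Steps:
$P = 100$ ($P = \left(-20\right) \left(-5\right) = 100$)
$\sqrt{Y{\left(P \right)} + 1455703} = \sqrt{1690 + 1455703} = \sqrt{1457393}$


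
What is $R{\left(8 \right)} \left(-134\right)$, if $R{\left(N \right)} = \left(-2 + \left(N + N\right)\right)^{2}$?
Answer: $-26264$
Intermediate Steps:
$R{\left(N \right)} = \left(-2 + 2 N\right)^{2}$
$R{\left(8 \right)} \left(-134\right) = 4 \left(-1 + 8\right)^{2} \left(-134\right) = 4 \cdot 7^{2} \left(-134\right) = 4 \cdot 49 \left(-134\right) = 196 \left(-134\right) = -26264$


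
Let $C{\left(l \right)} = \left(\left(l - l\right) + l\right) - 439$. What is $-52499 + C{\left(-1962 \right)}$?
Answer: $-54900$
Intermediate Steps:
$C{\left(l \right)} = -439 + l$ ($C{\left(l \right)} = \left(0 + l\right) - 439 = l - 439 = -439 + l$)
$-52499 + C{\left(-1962 \right)} = -52499 - 2401 = -54900$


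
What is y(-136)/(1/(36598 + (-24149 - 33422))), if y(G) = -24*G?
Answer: -68455872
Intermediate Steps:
y(-136)/(1/(36598 + (-24149 - 33422))) = (-24*(-136))/(1/(36598 + (-24149 - 33422))) = 3264/(1/(36598 - 57571)) = 3264/(1/(-20973)) = 3264/(-1/20973) = 3264*(-20973) = -68455872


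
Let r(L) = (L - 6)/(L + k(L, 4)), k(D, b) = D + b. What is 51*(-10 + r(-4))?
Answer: -765/2 ≈ -382.50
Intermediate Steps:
r(L) = (-6 + L)/(4 + 2*L) (r(L) = (L - 6)/(L + (L + 4)) = (-6 + L)/(L + (4 + L)) = (-6 + L)/(4 + 2*L))
51*(-10 + r(-4)) = 51*(-10 + (-6 - 4)/(2*(2 - 4))) = 51*(-10 + (1/2)*(-10)/(-2)) = 51*(-10 + (1/2)*(-1/2)*(-10)) = 51*(-10 + 5/2) = 51*(-15/2) = -765/2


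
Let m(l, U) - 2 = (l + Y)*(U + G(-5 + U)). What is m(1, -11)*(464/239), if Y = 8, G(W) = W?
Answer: -111824/239 ≈ -467.88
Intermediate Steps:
m(l, U) = 2 + (-5 + 2*U)*(8 + l) (m(l, U) = 2 + (l + 8)*(U + (-5 + U)) = 2 + (8 + l)*(-5 + 2*U) = 2 + (-5 + 2*U)*(8 + l))
m(1, -11)*(464/239) = (-38 + 16*(-11) - 11*1 + 1*(-5 - 11))*(464/239) = (-38 - 176 - 11 + 1*(-16))*(464*(1/239)) = (-38 - 176 - 11 - 16)*(464/239) = -241*464/239 = -111824/239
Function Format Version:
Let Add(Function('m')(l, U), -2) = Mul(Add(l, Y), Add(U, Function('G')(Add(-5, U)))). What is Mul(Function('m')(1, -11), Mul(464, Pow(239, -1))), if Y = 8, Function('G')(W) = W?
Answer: Rational(-111824, 239) ≈ -467.88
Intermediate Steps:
Function('m')(l, U) = Add(2, Mul(Add(-5, Mul(2, U)), Add(8, l))) (Function('m')(l, U) = Add(2, Mul(Add(l, 8), Add(U, Add(-5, U)))) = Add(2, Mul(Add(8, l), Add(-5, Mul(2, U)))) = Add(2, Mul(Add(-5, Mul(2, U)), Add(8, l))))
Mul(Function('m')(1, -11), Mul(464, Pow(239, -1))) = Mul(Add(-38, Mul(16, -11), Mul(-11, 1), Mul(1, Add(-5, -11))), Mul(464, Pow(239, -1))) = Mul(Add(-38, -176, -11, Mul(1, -16)), Mul(464, Rational(1, 239))) = Mul(Add(-38, -176, -11, -16), Rational(464, 239)) = Mul(-241, Rational(464, 239)) = Rational(-111824, 239)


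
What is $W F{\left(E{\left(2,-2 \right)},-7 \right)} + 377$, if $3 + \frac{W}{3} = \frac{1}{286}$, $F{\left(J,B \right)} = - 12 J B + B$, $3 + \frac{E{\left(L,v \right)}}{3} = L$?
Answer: $\frac{773711}{286} \approx 2705.3$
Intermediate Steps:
$E{\left(L,v \right)} = -9 + 3 L$
$F{\left(J,B \right)} = B - 12 B J$ ($F{\left(J,B \right)} = - 12 B J + B = B - 12 B J$)
$W = - \frac{2571}{286}$ ($W = -9 + \frac{3}{286} = - \frac{2571}{286} \approx -8.9895$)
$W F{\left(E{\left(2,-2 \right)},-7 \right)} + 377 = - \frac{2571 \left(- 7 \left(1 - 12 \left(-9 + 3 \cdot 2\right)\right)\right)}{286} + 377 = - \frac{2571 \left(- 7 \left(1 - 12 \left(-9 + 6\right)\right)\right)}{286} + 377 = - \frac{2571 \left(- 7 \left(1 - -36\right)\right)}{286} + 377 = - \frac{2571 \left(- 7 \left(1 + 36\right)\right)}{286} + 377 = - \frac{2571 \left(\left(-7\right) 37\right)}{286} + 377 = \left(- \frac{2571}{286}\right) \left(-259\right) + 377 = \frac{665889}{286} + 377 = \frac{773711}{286}$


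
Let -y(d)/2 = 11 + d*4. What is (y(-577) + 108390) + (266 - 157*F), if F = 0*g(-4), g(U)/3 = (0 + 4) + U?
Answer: 113250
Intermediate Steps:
y(d) = -22 - 8*d (y(d) = -2*(11 + d*4) = -2*(11 + 4*d) = -22 - 8*d)
g(U) = 12 + 3*U (g(U) = 3*((0 + 4) + U) = 3*(4 + U) = 12 + 3*U)
F = 0 (F = 0*(12 + 3*(-4)) = 0*(12 - 12) = 0*0 = 0)
(y(-577) + 108390) + (266 - 157*F) = ((-22 - 8*(-577)) + 108390) + (266 - 157*0) = ((-22 + 4616) + 108390) + (266 + 0) = (4594 + 108390) + 266 = 112984 + 266 = 113250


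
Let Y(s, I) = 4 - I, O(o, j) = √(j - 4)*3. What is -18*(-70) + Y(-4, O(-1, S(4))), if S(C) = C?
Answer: 1264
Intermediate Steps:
O(o, j) = 3*√(-4 + j) (O(o, j) = √(-4 + j)*3 = 3*√(-4 + j))
-18*(-70) + Y(-4, O(-1, S(4))) = -18*(-70) + (4 - 3*√(-4 + 4)) = 1260 + (4 - 3*√0) = 1260 + (4 - 3*0) = 1260 + (4 - 1*0) = 1260 + (4 + 0) = 1260 + 4 = 1264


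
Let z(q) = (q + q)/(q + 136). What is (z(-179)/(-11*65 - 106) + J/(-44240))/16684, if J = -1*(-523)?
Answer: -34301389/26057149948480 ≈ -1.3164e-6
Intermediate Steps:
z(q) = 2*q/(136 + q) (z(q) = (2*q)/(136 + q) = 2*q/(136 + q))
J = 523
(z(-179)/(-11*65 - 106) + J/(-44240))/16684 = ((2*(-179)/(136 - 179))/(-11*65 - 106) + 523/(-44240))/16684 = ((2*(-179)/(-43))/(-715 - 106) + 523*(-1/44240))*(1/16684) = ((2*(-179)*(-1/43))/(-821) - 523/44240)*(1/16684) = ((358/43)*(-1/821) - 523/44240)*(1/16684) = (-358/35303 - 523/44240)*(1/16684) = -34301389/1561804720*1/16684 = -34301389/26057149948480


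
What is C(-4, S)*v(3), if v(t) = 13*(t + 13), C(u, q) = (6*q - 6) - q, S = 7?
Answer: 6032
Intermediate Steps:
C(u, q) = -6 + 5*q (C(u, q) = (-6 + 6*q) - q = -6 + 5*q)
v(t) = 169 + 13*t (v(t) = 13*(13 + t) = 169 + 13*t)
C(-4, S)*v(3) = (-6 + 5*7)*(169 + 13*3) = (-6 + 35)*(169 + 39) = 29*208 = 6032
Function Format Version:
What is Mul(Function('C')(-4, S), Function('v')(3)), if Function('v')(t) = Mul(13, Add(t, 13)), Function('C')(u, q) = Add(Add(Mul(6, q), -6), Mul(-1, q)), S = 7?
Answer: 6032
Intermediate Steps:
Function('C')(u, q) = Add(-6, Mul(5, q)) (Function('C')(u, q) = Add(Add(-6, Mul(6, q)), Mul(-1, q)) = Add(-6, Mul(5, q)))
Function('v')(t) = Add(169, Mul(13, t)) (Function('v')(t) = Mul(13, Add(13, t)) = Add(169, Mul(13, t)))
Mul(Function('C')(-4, S), Function('v')(3)) = Mul(Add(-6, Mul(5, 7)), Add(169, Mul(13, 3))) = Mul(Add(-6, 35), Add(169, 39)) = Mul(29, 208) = 6032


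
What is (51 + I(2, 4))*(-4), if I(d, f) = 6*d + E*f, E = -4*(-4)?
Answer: -508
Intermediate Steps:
E = 16
I(d, f) = 6*d + 16*f
(51 + I(2, 4))*(-4) = (51 + (6*2 + 16*4))*(-4) = (51 + (12 + 64))*(-4) = (51 + 76)*(-4) = 127*(-4) = -508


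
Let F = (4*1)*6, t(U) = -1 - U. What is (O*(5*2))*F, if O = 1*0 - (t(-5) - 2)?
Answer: -480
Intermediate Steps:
O = -2 (O = 1*0 - ((-1 - 1*(-5)) - 2) = 0 - ((-1 + 5) - 2) = 0 - (4 - 2) = 0 - 1*2 = 0 - 2 = -2)
F = 24 (F = 4*6 = 24)
(O*(5*2))*F = -10*2*24 = -2*10*24 = -20*24 = -480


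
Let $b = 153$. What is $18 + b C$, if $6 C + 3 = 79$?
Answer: $1956$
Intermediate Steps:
$C = \frac{38}{3}$ ($C = - \frac{1}{2} + \frac{1}{6} \cdot 79 = - \frac{1}{2} + \frac{79}{6} = \frac{38}{3} \approx 12.667$)
$18 + b C = 18 + 153 \cdot \frac{38}{3} = 18 + 1938 = 1956$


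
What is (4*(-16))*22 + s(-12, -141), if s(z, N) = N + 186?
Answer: -1363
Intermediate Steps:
s(z, N) = 186 + N
(4*(-16))*22 + s(-12, -141) = (4*(-16))*22 + (186 - 141) = -64*22 + 45 = -1408 + 45 = -1363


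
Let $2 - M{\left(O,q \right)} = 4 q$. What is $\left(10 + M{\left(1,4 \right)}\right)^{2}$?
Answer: $16$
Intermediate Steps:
$M{\left(O,q \right)} = 2 - 4 q$
$\left(10 + M{\left(1,4 \right)}\right)^{2} = \left(10 + \left(2 - 16\right)\right)^{2} = \left(10 - 14\right)^{2} = \left(-4\right)^{2} = 16$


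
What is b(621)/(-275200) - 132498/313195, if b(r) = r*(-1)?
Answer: -7253791101/17238252800 ≈ -0.42080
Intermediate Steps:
b(r) = -r
b(621)/(-275200) - 132498/313195 = -1*621/(-275200) - 132498/313195 = -621*(-1/275200) - 132498*1/313195 = 621/275200 - 132498/313195 = -7253791101/17238252800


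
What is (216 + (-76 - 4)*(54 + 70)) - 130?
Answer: -9834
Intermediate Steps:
(216 + (-76 - 4)*(54 + 70)) - 130 = (216 - 80*124) - 130 = (216 - 9920) - 130 = -9704 - 130 = -9834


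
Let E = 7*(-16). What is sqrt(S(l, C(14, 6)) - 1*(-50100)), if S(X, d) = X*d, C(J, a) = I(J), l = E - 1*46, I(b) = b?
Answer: 4*sqrt(2993) ≈ 218.83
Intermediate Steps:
E = -112
l = -158 (l = -112 - 1*46 = -112 - 46 = -158)
C(J, a) = J
sqrt(S(l, C(14, 6)) - 1*(-50100)) = sqrt(-158*14 - 1*(-50100)) = sqrt(-2212 + 50100) = sqrt(47888) = 4*sqrt(2993)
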